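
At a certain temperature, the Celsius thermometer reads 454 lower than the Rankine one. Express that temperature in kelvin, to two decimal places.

Let x be the Rankine reading; then the Celsius reading is 5/9·x - 273.15.
(5/9·x - 273.15) - x = -454  ⇒  (-4/9)·x = -180.85  ⇒  x = 406.9125°R.
In Celsius: (406.9125 - 491.67) × 5/9 = -47.0875°C.
In kelvin: -47.0875 + 273.15 = 226.06 K.

226.06 K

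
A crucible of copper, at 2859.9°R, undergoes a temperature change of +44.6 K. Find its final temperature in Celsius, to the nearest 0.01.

Initial temperature in Celsius: (2859.9 - 491.67) × 5/9 = 1315.6833°C.
The 44.6 K change is an interval; Kelvin and Celsius degrees are the same size, so ΔC = +44.6°C.
Final Celsius temperature: 1315.6833 + 44.6000 = 1360.2833°C.

1360.28°C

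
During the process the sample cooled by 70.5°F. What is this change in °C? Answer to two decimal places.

An interval of 1°F corresponds to 5/9°C.
70.5 × 5/9 = 39.17.

39.17°C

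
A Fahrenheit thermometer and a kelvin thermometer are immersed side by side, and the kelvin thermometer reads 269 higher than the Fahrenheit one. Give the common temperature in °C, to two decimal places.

-34.81°C

Let x be the Fahrenheit reading; then the kelvin reading is 5/9·x + 255.372.
(5/9·x + 255.372) - x = 269  ⇒  (-4/9)·x = 13.6278  ⇒  x = -30.6625°F.
In Celsius: (-30.6625 - 32) × 5/9 = -34.81°C.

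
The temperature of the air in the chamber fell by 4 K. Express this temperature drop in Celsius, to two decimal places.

4.00°C

Kelvin and Celsius degrees are the same size, so the interval is unchanged: 4.00.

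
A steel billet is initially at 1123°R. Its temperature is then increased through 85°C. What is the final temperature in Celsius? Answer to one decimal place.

435.7°C

Initial temperature in Celsius: (1123 - 491.67) × 5/9 = 350.7389°C.
Final Celsius temperature: 350.7389 + 85.0000 = 435.7389°C.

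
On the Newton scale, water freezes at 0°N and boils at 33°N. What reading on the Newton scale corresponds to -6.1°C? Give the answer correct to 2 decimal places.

Linearly onto the Newton scale: 0 + (-6.1000 / 100) × (33 - 0) = -2.01°N.

-2.01°N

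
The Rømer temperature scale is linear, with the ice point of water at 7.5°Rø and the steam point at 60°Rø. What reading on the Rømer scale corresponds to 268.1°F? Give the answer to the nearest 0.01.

First in Celsius: (268.1 - 32) × 5/9 = 131.1667°C.
Linearly onto the Rømer scale: 7.5 + (131.1667 / 100) × (60 - 7.5) = 76.36°Rø.

76.36°Rø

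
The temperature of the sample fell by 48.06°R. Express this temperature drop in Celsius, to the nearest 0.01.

An interval of 1°R corresponds to 5/9°C.
48.06 × 5/9 = 26.70.

26.70°C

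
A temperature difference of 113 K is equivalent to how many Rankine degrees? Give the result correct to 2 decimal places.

For a temperature interval the offset drops out; only the factor 1.8 applies.
113 × 1.8 = 203.40.

203.40°R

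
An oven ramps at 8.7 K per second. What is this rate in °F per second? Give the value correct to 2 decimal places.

The quantity depends on a temperature interval, so only the ratio of degree sizes applies; the offset between the scales is irrelevant.
A change of 1 K is a change of 1.8°F, so 8.7 × 1.8 = 15.66.

15.66 °F/second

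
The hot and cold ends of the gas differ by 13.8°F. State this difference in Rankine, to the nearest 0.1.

13.8°R

Fahrenheit and Rankine degrees are the same size, so the interval is unchanged: 13.8.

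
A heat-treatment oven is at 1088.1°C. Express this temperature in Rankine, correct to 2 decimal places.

In Rankine: 1088.1000 × 1.8 + 491.67 = 2450.25°R.

2450.25°R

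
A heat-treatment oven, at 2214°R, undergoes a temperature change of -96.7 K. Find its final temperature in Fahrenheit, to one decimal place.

Initial temperature in Celsius: (2214 - 491.67) × 5/9 = 956.8500°C.
The 96.7 K change is an interval; Kelvin and Celsius degrees are the same size, so ΔC = -96.7°C.
Final Celsius temperature: 956.8500 - 96.7000 = 860.1500°C.
In Fahrenheit: 860.1500 × 1.8 + 32 = 1580.3°F.

1580.3°F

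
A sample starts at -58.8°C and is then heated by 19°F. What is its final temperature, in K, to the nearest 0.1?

The 19°F change is an interval, so only the factor 5/9 applies: +19 × 5/9 = +10.5556°C.
Final Celsius temperature: -58.8000 + 10.5556 = -48.2444°C.
In kelvin: -48.2444 + 273.15 = 224.9 K.

224.9 K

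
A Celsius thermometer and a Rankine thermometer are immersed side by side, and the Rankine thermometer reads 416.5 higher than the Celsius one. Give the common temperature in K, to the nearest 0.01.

Let x be the Celsius reading; then the Rankine reading is 1.8·x + 491.67.
(1.8·x + 491.67) - x = 416.5  ⇒  (0.8)·x = -75.17  ⇒  x = -93.9625°C.
In kelvin: -93.9625 + 273.15 = 179.19 K.

179.19 K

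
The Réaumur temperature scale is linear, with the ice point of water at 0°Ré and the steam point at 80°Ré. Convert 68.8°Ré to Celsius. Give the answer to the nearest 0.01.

86.00°C

Linear interpolation between the fixed points: C = (68.8 - 0) × 100 / (80 - 0) = 86.0000°C.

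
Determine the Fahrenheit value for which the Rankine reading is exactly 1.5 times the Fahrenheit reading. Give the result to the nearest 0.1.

Let F be the Fahrenheit reading. The Rankine reading is R = 1·F + 459.67.
Require R = 1.5·F: 1·F + 459.67 = 1.5·F.
(-0.5)·F = -459.67  ⇒  F = 919.3.

919.3°F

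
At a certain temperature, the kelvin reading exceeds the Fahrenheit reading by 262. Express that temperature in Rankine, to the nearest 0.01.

444.76°R

Let x be the kelvin reading; then the Fahrenheit reading is 1.8·x - 459.67.
(1.8·x - 459.67) - x = -262  ⇒  (0.8)·x = 197.67  ⇒  x = 247.0875 K.
In Celsius: 247.0875 - 273.15 = -26.0625°C.
In Rankine: -26.0625 × 1.8 + 491.67 = 444.76°R.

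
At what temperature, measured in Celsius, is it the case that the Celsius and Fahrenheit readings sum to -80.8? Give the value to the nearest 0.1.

-40.3°C

Let C be the Celsius reading. The Fahrenheit reading is F = 1.8·C + 32.
Require C + F = -80.8: (2.8)·C + 32 = -80.8.
C = (-80.8 - 32) / (2.8) = -40.3.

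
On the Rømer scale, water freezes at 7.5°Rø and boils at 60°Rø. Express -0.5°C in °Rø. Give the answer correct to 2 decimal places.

7.24°Rø

Linearly onto the Rømer scale: 7.5 + (-0.5000 / 100) × (60 - 7.5) = 7.24°Rø.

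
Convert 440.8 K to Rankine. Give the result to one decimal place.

793.4°R

In Celsius: 440.8 - 273.15 = 167.6500°C.
In Rankine: 167.6500 × 1.8 + 491.67 = 793.4°R.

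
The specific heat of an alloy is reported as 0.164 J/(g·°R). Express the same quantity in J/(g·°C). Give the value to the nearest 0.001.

Since only a temperature interval is involved, the additive offset between the scales drops out.
A change of 1°C is a change of 1.8°R, so per °C the value is 0.164 × 1.8 = 0.295.

0.295 J/(g·°C)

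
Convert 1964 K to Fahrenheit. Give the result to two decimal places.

In Celsius: 1964 - 273.15 = 1690.8500°C.
In Fahrenheit: 1690.8500 × 1.8 + 32 = 3075.53°F.

3075.53°F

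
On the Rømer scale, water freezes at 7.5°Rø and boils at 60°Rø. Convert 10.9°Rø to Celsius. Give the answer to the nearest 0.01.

Linear interpolation between the fixed points: C = (10.9 - 7.5) × 100 / (60 - 7.5) = 6.4762°C.

6.48°C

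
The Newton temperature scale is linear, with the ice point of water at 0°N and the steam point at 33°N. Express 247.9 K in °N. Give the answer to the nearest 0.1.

-8.3°N

First in Celsius: 247.9 - 273.15 = -25.2500°C.
Linearly onto the Newton scale: 0 + (-25.2500 / 100) × (33 - 0) = -8.3°N.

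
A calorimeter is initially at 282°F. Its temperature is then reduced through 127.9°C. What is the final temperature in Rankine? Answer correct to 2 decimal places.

Initial temperature in Celsius: (282 - 32) × 5/9 = 138.8889°C.
Final Celsius temperature: 138.8889 - 127.9000 = 10.9889°C.
In Rankine: 10.9889 × 1.8 + 491.67 = 511.45°R.

511.45°R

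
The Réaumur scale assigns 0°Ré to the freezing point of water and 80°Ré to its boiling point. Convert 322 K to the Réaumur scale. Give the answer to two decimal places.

39.08°Ré

First in Celsius: 322 - 273.15 = 48.8500°C.
Linearly onto the Réaumur scale: 0 + (48.8500 / 100) × (80 - 0) = 39.08°Ré.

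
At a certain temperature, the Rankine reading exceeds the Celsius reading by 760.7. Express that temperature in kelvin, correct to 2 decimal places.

609.44 K

Let x be the Celsius reading; then the Rankine reading is 1.8·x + 491.67.
(1.8·x + 491.67) - x = 760.7  ⇒  (0.8)·x = 269.03  ⇒  x = 336.2875°C.
In kelvin: 336.2875 + 273.15 = 609.44 K.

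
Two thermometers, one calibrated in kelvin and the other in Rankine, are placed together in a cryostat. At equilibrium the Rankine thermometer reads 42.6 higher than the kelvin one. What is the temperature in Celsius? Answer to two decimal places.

-219.90°C

Let x be the kelvin reading; then the Rankine reading is 1.8·x.
(1.8·x) - x = 42.6  ⇒  (0.8)·x = 42.6  ⇒  x = 53.2500 K.
In Celsius: 53.25 - 273.15 = -219.90°C.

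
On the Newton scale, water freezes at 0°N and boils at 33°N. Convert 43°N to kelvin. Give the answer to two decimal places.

403.45 K

Linear interpolation between the fixed points: C = (43 - 0) × 100 / (33 - 0) = 130.3030°C.
Then 130.3030 + 273.15 = 403.45 K.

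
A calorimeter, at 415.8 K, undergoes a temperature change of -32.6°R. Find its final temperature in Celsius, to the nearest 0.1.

124.5°C

Initial temperature in Celsius: 415.8 - 273.15 = 142.6500°C.
The 32.6°R change is an interval, so only the factor 5/9 applies: -32.6 × 5/9 = -18.1111°C.
Final Celsius temperature: 142.6500 - 18.1111 = 124.5389°C.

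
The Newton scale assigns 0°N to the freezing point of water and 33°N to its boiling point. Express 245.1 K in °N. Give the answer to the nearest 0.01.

-9.26°N

First in Celsius: 245.1 - 273.15 = -28.0500°C.
Linearly onto the Newton scale: 0 + (-28.0500 / 100) × (33 - 0) = -9.26°N.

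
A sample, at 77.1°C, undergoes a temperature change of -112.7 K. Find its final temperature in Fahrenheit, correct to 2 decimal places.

-32.08°F

The 112.7 K change is an interval; Kelvin and Celsius degrees are the same size, so ΔC = -112.7°C.
Final Celsius temperature: 77.1000 - 112.7000 = -35.6000°C.
In Fahrenheit: -35.6000 × 1.8 + 32 = -32.08°F.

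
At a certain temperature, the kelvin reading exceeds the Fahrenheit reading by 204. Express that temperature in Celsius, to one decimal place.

Let x be the kelvin reading; then the Fahrenheit reading is 1.8·x - 459.67.
(1.8·x - 459.67) - x = -204  ⇒  (0.8)·x = 255.67  ⇒  x = 319.5875 K.
In Celsius: 319.5875 - 273.15 = 46.4°C.

46.4°C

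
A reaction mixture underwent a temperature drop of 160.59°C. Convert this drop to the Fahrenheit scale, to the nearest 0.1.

289.1°F

An interval of 1°C corresponds to 1.8°F.
160.59 × 1.8 = 289.1.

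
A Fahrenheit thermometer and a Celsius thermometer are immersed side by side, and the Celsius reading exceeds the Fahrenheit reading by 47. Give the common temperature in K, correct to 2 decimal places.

174.40 K

Let x be the Fahrenheit reading; then the Celsius reading is 5/9·x - 17.7778.
(5/9·x - 17.7778) - x = 47  ⇒  (-4/9)·x = 64.7778  ⇒  x = -145.7500°F.
In Celsius: (-145.75 - 32) × 5/9 = -98.7500°C.
In kelvin: -98.7500 + 273.15 = 174.40 K.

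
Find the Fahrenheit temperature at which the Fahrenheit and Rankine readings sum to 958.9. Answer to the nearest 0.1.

249.6°F

Let F be the Fahrenheit reading. The Rankine reading is R = 1·F + 459.67.
Require F + R = 958.9: (2)·F + 459.67 = 958.9.
F = (958.9 - 459.67) / (2) = 249.6.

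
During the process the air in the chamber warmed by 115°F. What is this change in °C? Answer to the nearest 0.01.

An interval of 1°F corresponds to 5/9°C.
115 × 5/9 = 63.89.

63.89°C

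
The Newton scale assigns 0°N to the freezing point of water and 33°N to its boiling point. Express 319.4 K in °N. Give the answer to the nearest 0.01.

First in Celsius: 319.4 - 273.15 = 46.2500°C.
Linearly onto the Newton scale: 0 + (46.2500 / 100) × (33 - 0) = 15.26°N.

15.26°N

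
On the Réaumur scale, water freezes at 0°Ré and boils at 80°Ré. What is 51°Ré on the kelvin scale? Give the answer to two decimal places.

336.90 K

Linear interpolation between the fixed points: C = (51 - 0) × 100 / (80 - 0) = 63.7500°C.
Then 63.7500 + 273.15 = 336.90 K.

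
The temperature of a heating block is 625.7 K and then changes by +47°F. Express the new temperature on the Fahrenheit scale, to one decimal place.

Initial temperature in Celsius: 625.7 - 273.15 = 352.5500°C.
The 47°F change is an interval, so only the factor 5/9 applies: +47 × 5/9 = +26.1111°C.
Final Celsius temperature: 352.5500 + 26.1111 = 378.6611°C.
In Fahrenheit: 378.6611 × 1.8 + 32 = 713.6°F.

713.6°F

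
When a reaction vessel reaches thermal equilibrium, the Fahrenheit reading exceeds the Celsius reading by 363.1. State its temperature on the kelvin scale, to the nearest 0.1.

Let x be the Celsius reading; then the Fahrenheit reading is 1.8·x + 32.
(1.8·x + 32) - x = 363.1  ⇒  (0.8)·x = 331.1  ⇒  x = 413.8750°C.
In kelvin: 413.8750 + 273.15 = 687.0 K.

687.0 K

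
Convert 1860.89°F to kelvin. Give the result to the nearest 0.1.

1289.2 K

In Celsius: (1860.89 - 32) × 5/9 = 1016.0500°C.
In kelvin: 1016.0500 + 273.15 = 1289.2 K.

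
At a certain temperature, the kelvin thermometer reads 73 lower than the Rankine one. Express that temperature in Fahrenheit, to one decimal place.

-295.4°F

Let x be the Rankine reading; then the kelvin reading is 5/9·x.
(5/9·x) - x = -73  ⇒  (-4/9)·x = -73  ⇒  x = 164.2500°R.
In Celsius: (164.25 - 491.67) × 5/9 = -181.9000°C.
In Fahrenheit: -181.9000 × 1.8 + 32 = -295.4°F.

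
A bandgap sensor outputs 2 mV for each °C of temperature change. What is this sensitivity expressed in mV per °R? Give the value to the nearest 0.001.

The quantity depends on a temperature interval, so only the ratio of degree sizes applies; the offset between the scales is irrelevant.
A change of 1°R is a change of 5/9°C, so per °R the value is 2 × 5/9 = 1.111.

1.111 mV per °R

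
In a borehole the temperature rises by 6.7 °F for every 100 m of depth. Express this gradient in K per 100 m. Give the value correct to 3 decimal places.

3.722 K/100 m

The quantity depends on a temperature interval, so only the ratio of degree sizes applies; the offset between the scales is irrelevant.
A change of 1°F is a change of 5/9 K, so 6.7 × 5/9 = 3.722.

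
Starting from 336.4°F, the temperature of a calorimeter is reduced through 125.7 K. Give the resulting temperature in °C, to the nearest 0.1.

Initial temperature in Celsius: (336.4 - 32) × 5/9 = 169.1111°C.
The 125.7 K change is an interval; Kelvin and Celsius degrees are the same size, so ΔC = -125.7°C.
Final Celsius temperature: 169.1111 - 125.7000 = 43.4111°C.

43.4°C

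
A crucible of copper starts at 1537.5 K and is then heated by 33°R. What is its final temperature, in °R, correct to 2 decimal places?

Initial temperature in Celsius: 1537.5 - 273.15 = 1264.3500°C.
The 33°R change is an interval, so only the factor 5/9 applies: +33 × 5/9 = +18.3333°C.
Final Celsius temperature: 1264.3500 + 18.3333 = 1282.6833°C.
In Rankine: 1282.6833 × 1.8 + 491.67 = 2800.50°R.

2800.50°R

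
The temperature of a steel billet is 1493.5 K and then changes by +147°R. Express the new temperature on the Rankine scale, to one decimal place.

2835.3°R

Initial temperature in Celsius: 1493.5 - 273.15 = 1220.3500°C.
The 147°R change is an interval, so only the factor 5/9 applies: +147 × 5/9 = +81.6667°C.
Final Celsius temperature: 1220.3500 + 81.6667 = 1302.0167°C.
In Rankine: 1302.0167 × 1.8 + 491.67 = 2835.3°R.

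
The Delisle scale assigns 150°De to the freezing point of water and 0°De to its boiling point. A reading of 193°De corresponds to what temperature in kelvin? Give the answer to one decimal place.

Linear interpolation between the fixed points: C = (193 - 150) × 100 / (0 - 150) = -28.6667°C.
Then -28.6667 + 273.15 = 244.5 K.

244.5 K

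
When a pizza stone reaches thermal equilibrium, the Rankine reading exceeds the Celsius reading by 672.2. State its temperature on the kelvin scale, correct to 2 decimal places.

Let x be the Celsius reading; then the Rankine reading is 1.8·x + 491.67.
(1.8·x + 491.67) - x = 672.2  ⇒  (0.8)·x = 180.53  ⇒  x = 225.6625°C.
In kelvin: 225.6625 + 273.15 = 498.81 K.

498.81 K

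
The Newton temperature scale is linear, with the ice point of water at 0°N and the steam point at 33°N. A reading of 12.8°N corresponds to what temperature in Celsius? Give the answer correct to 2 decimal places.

Linear interpolation between the fixed points: C = (12.8 - 0) × 100 / (33 - 0) = 38.7879°C.

38.79°C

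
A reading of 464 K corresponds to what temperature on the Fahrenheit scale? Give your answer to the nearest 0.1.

In Celsius: 464 - 273.15 = 190.8500°C.
In Fahrenheit: 190.8500 × 1.8 + 32 = 375.5°F.

375.5°F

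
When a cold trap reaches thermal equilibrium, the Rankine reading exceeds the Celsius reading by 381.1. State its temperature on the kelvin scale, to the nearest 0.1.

134.9 K

Let x be the Celsius reading; then the Rankine reading is 1.8·x + 491.67.
(1.8·x + 491.67) - x = 381.1  ⇒  (0.8)·x = -110.57  ⇒  x = -138.2125°C.
In kelvin: -138.2125 + 273.15 = 134.9 K.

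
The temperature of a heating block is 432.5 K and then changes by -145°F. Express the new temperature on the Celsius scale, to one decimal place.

78.8°C

Initial temperature in Celsius: 432.5 - 273.15 = 159.3500°C.
The 145°F change is an interval, so only the factor 5/9 applies: -145 × 5/9 = -80.5556°C.
Final Celsius temperature: 159.3500 - 80.5556 = 78.7944°C.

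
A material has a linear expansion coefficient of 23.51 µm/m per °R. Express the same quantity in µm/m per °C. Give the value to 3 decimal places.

Since only a temperature interval is involved, the additive offset between the scales drops out.
A change of 1°C is a change of 1.8°R, so per °C the value is 23.51 × 1.8 = 42.318.

42.318 µm/m per °C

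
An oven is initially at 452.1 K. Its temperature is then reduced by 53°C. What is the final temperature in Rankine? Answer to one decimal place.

718.4°R

Initial temperature in Celsius: 452.1 - 273.15 = 178.9500°C.
Final Celsius temperature: 178.9500 - 53.0000 = 125.9500°C.
In Rankine: 125.9500 × 1.8 + 491.67 = 718.4°R.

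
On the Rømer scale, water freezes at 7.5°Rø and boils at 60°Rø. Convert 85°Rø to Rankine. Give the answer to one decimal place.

Linear interpolation between the fixed points: C = (85 - 7.5) × 100 / (60 - 7.5) = 147.6190°C.
Then 147.6190 × 1.8 + 491.67 = 757.4°R.

757.4°R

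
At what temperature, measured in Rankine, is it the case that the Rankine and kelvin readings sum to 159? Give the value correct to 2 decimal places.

102.21°R

Let R be the Rankine reading. The kelvin reading is K = 5/9·R.
Require R + K = 159: (14/9)·R = 159.
R = (159) / (14/9) = 102.21.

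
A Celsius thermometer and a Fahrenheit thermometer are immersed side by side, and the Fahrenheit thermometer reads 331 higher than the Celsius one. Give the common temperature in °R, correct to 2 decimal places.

Let x be the Celsius reading; then the Fahrenheit reading is 1.8·x + 32.
(1.8·x + 32) - x = 331  ⇒  (0.8)·x = 299  ⇒  x = 373.7500°C.
In Rankine: 373.7500 × 1.8 + 491.67 = 1164.42°R.

1164.42°R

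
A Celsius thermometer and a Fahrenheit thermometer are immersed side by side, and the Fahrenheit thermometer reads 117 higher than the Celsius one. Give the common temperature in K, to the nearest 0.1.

379.4 K

Let x be the Celsius reading; then the Fahrenheit reading is 1.8·x + 32.
(1.8·x + 32) - x = 117  ⇒  (0.8)·x = 85  ⇒  x = 106.2500°C.
In kelvin: 106.2500 + 273.15 = 379.4 K.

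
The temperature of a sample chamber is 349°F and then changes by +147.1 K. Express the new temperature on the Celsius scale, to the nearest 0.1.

323.2°C

Initial temperature in Celsius: (349 - 32) × 5/9 = 176.1111°C.
The 147.1 K change is an interval; Kelvin and Celsius degrees are the same size, so ΔC = +147.1°C.
Final Celsius temperature: 176.1111 + 147.1000 = 323.2111°C.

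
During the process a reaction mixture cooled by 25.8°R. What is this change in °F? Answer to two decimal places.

Rankine and Fahrenheit degrees are the same size, so the interval is unchanged: 25.80.

25.80°F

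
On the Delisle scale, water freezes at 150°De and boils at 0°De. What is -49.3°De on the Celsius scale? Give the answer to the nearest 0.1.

132.9°C

Linear interpolation between the fixed points: C = (-49.3 - 150) × 100 / (0 - 150) = 132.8667°C.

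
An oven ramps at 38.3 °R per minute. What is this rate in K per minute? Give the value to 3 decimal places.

21.278 K/minute

Since only a temperature interval is involved, the additive offset between the scales drops out.
A change of 1°R is a change of 5/9 K, so 38.3 × 5/9 = 21.278.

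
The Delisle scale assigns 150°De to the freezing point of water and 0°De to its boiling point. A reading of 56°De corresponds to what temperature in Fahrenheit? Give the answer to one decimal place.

Linear interpolation between the fixed points: C = (56 - 150) × 100 / (0 - 150) = 62.6667°C.
Then 62.6667 × 1.8 + 32 = 144.8°F.

144.8°F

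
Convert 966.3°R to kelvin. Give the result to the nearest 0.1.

536.8 K

In Celsius: (966.3 - 491.67) × 5/9 = 263.6833°C.
In kelvin: 263.6833 + 273.15 = 536.8 K.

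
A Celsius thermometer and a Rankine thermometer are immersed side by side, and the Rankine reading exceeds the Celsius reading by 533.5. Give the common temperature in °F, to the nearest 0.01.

Let x be the Celsius reading; then the Rankine reading is 1.8·x + 491.67.
(1.8·x + 491.67) - x = 533.5  ⇒  (0.8)·x = 41.83  ⇒  x = 52.2875°C.
In Fahrenheit: 52.2875 × 1.8 + 32 = 126.12°F.

126.12°F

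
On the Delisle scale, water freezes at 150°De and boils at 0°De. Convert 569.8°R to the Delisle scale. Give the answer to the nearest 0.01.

84.89°De

First in Celsius: (569.8 - 491.67) × 5/9 = 43.4056°C.
Linearly onto the Delisle scale: 150 + (43.4056 / 100) × (0 - 150) = 84.89°De.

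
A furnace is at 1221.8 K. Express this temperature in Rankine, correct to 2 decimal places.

2199.24°R

In Celsius: 1221.8 - 273.15 = 948.6500°C.
In Rankine: 948.6500 × 1.8 + 491.67 = 2199.24°R.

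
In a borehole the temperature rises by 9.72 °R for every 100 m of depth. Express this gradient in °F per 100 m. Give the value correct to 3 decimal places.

9.720 °F/100 m

Since only a temperature interval is involved, the additive offset between the scales drops out.
A change of 1°R is a change of 1°F, so 9.72 × 1 = 9.720.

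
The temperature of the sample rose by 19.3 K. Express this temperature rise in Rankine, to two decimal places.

34.74°R

Only the scale ratio 1.8 matters for a change in temperature.
19.3 × 1.8 = 34.74.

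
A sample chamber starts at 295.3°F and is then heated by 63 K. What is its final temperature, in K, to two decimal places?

482.43 K

Initial temperature in Celsius: (295.3 - 32) × 5/9 = 146.2778°C.
The 63 K change is an interval; Kelvin and Celsius degrees are the same size, so ΔC = +63°C.
Final Celsius temperature: 146.2778 + 63.0000 = 209.2778°C.
In kelvin: 209.2778 + 273.15 = 482.43 K.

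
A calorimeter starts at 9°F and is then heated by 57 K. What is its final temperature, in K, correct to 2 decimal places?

Initial temperature in Celsius: (9 - 32) × 5/9 = -12.7778°C.
The 57 K change is an interval; Kelvin and Celsius degrees are the same size, so ΔC = +57°C.
Final Celsius temperature: -12.7778 + 57.0000 = 44.2222°C.
In kelvin: 44.2222 + 273.15 = 317.37 K.

317.37 K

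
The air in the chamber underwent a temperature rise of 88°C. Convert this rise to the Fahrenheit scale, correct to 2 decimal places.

158.40°F

Only the scale ratio 1.8 matters for a change in temperature.
88 × 1.8 = 158.40.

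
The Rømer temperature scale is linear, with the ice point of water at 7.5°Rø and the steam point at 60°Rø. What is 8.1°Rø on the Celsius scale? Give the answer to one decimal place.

Linear interpolation between the fixed points: C = (8.1 - 7.5) × 100 / (60 - 7.5) = 1.1429°C.

1.1°C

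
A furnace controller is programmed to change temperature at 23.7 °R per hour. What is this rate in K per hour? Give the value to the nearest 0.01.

Since only a temperature interval is involved, the additive offset between the scales drops out.
A change of 1°R is a change of 5/9 K, so 23.7 × 5/9 = 13.17.

13.17 K/hour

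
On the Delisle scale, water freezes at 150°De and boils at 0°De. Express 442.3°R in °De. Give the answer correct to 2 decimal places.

First in Celsius: (442.3 - 491.67) × 5/9 = -27.4278°C.
Linearly onto the Delisle scale: 150 + (-27.4278 / 100) × (0 - 150) = 191.14°De.

191.14°De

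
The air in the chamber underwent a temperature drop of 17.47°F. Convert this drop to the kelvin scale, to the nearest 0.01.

An interval of 1°F corresponds to 5/9 K.
17.47 × 5/9 = 9.71.

9.71 K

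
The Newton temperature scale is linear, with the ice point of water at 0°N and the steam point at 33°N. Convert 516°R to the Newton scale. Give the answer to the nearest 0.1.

First in Celsius: (516 - 491.67) × 5/9 = 13.5167°C.
Linearly onto the Newton scale: 0 + (13.5167 / 100) × (33 - 0) = 4.5°N.

4.5°N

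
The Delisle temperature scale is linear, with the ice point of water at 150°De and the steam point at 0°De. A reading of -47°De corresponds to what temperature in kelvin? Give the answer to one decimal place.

Linear interpolation between the fixed points: C = (-47 - 150) × 100 / (0 - 150) = 131.3333°C.
Then 131.3333 + 273.15 = 404.5 K.

404.5 K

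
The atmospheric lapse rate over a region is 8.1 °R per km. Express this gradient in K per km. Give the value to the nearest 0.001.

Since only a temperature interval is involved, the additive offset between the scales drops out.
A change of 1°R is a change of 5/9 K, so 8.1 × 5/9 = 4.500.

4.500 K/km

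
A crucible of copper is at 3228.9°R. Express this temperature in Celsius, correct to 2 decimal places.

In Celsius: (3228.9 - 491.67) × 5/9 = 1520.6833°C.

1520.68°C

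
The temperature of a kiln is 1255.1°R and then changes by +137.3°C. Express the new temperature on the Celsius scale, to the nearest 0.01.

561.43°C

Initial temperature in Celsius: (1255.1 - 491.67) × 5/9 = 424.1278°C.
Final Celsius temperature: 424.1278 + 137.3000 = 561.4278°C.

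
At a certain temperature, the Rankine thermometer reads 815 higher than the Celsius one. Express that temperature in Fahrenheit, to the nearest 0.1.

759.5°F

Let x be the Celsius reading; then the Rankine reading is 1.8·x + 491.67.
(1.8·x + 491.67) - x = 815  ⇒  (0.8)·x = 323.33  ⇒  x = 404.1625°C.
In Fahrenheit: 404.1625 × 1.8 + 32 = 759.5°F.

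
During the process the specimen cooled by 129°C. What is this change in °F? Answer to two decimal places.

For a temperature interval the offset drops out; only the factor 1.8 applies.
129 × 1.8 = 232.20.

232.20°F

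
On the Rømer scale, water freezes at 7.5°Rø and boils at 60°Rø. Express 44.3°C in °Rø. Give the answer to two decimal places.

30.76°Rø

Linearly onto the Rømer scale: 7.5 + (44.3000 / 100) × (60 - 7.5) = 30.76°Rø.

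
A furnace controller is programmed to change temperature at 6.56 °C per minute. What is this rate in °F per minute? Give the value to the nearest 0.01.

Since only a temperature interval is involved, the additive offset between the scales drops out.
A change of 1°C is a change of 1.8°F, so 6.56 × 1.8 = 11.81.

11.81 °F/minute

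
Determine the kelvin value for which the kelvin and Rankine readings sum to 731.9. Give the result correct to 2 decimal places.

261.39 K

Let K be the kelvin reading. The Rankine reading is R = 1.8·K.
Require K + R = 731.9: (2.8)·K = 731.9.
K = (731.9) / (2.8) = 261.39.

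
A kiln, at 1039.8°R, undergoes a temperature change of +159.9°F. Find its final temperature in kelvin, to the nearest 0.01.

666.50 K

Initial temperature in Celsius: (1039.8 - 491.67) × 5/9 = 304.5167°C.
The 159.9°F change is an interval, so only the factor 5/9 applies: +159.9 × 5/9 = +88.8333°C.
Final Celsius temperature: 304.5167 + 88.8333 = 393.3500°C.
In kelvin: 393.3500 + 273.15 = 666.50 K.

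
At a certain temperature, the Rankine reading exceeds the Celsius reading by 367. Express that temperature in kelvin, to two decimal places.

Let x be the Rankine reading; then the Celsius reading is 5/9·x - 273.15.
(5/9·x - 273.15) - x = -367  ⇒  (-4/9)·x = -93.85  ⇒  x = 211.1625°R.
In Celsius: (211.1625 - 491.67) × 5/9 = -155.8375°C.
In kelvin: -155.8375 + 273.15 = 117.31 K.

117.31 K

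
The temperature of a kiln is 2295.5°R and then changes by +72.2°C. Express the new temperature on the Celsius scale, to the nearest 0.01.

1074.33°C

Initial temperature in Celsius: (2295.5 - 491.67) × 5/9 = 1002.1278°C.
Final Celsius temperature: 1002.1278 + 72.2000 = 1074.3278°C.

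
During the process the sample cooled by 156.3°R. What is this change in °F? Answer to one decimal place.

Rankine and Fahrenheit degrees are the same size, so the interval is unchanged: 156.3.

156.3°F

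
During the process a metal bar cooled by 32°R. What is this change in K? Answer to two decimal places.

Only the scale ratio 5/9 matters for a change in temperature.
32 × 5/9 = 17.78.

17.78 K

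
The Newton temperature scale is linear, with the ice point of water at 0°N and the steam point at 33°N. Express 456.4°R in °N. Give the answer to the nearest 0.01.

First in Celsius: (456.4 - 491.67) × 5/9 = -19.5944°C.
Linearly onto the Newton scale: 0 + (-19.5944 / 100) × (33 - 0) = -6.47°N.

-6.47°N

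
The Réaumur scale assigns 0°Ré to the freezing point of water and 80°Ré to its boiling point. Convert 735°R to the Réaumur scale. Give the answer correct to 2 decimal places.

108.15°Ré

First in Celsius: (735 - 491.67) × 5/9 = 135.1833°C.
Linearly onto the Réaumur scale: 0 + (135.1833 / 100) × (80 - 0) = 108.15°Ré.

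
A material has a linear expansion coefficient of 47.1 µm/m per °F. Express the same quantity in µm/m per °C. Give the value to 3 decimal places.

The quantity depends on a temperature interval, so only the ratio of degree sizes applies; the offset between the scales is irrelevant.
A change of 1°C is a change of 1.8°F, so per °C the value is 47.1 × 1.8 = 84.780.

84.780 µm/m per °C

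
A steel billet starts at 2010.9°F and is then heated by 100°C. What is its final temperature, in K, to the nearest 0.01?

1472.54 K

Initial temperature in Celsius: (2010.9 - 32) × 5/9 = 1099.3889°C.
Final Celsius temperature: 1099.3889 + 100.0000 = 1199.3889°C.
In kelvin: 1199.3889 + 273.15 = 1472.54 K.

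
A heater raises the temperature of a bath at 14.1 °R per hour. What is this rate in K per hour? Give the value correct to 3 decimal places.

7.833 K/hour

Since only a temperature interval is involved, the additive offset between the scales drops out.
A change of 1°R is a change of 5/9 K, so 14.1 × 5/9 = 7.833.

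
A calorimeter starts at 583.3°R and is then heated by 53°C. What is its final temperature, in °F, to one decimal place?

Initial temperature in Celsius: (583.3 - 491.67) × 5/9 = 50.9056°C.
Final Celsius temperature: 50.9056 + 53.0000 = 103.9056°C.
In Fahrenheit: 103.9056 × 1.8 + 32 = 219.0°F.

219.0°F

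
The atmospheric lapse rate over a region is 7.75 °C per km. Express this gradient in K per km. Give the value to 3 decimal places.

7.750 K/km

The quantity depends on a temperature interval, so only the ratio of degree sizes applies; the offset between the scales is irrelevant.
A change of 1°C is a change of 1 K, so 7.75 × 1 = 7.750.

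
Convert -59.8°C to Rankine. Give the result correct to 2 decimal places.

384.03°R

In Rankine: -59.8000 × 1.8 + 491.67 = 384.03°R.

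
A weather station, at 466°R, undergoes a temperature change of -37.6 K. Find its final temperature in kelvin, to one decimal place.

221.3 K

Initial temperature in Celsius: (466 - 491.67) × 5/9 = -14.2611°C.
The 37.6 K change is an interval; Kelvin and Celsius degrees are the same size, so ΔC = -37.6°C.
Final Celsius temperature: -14.2611 - 37.6000 = -51.8611°C.
In kelvin: -51.8611 + 273.15 = 221.3 K.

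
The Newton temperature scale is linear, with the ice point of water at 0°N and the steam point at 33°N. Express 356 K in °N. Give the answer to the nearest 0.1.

27.3°N

First in Celsius: 356 - 273.15 = 82.8500°C.
Linearly onto the Newton scale: 0 + (82.8500 / 100) × (33 - 0) = 27.3°N.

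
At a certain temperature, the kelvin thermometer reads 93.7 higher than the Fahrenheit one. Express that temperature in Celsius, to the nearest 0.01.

184.31°C

Let x be the Fahrenheit reading; then the kelvin reading is 5/9·x + 255.372.
(5/9·x + 255.372) - x = 93.7  ⇒  (-4/9)·x = -161.672  ⇒  x = 363.7625°F.
In Celsius: (363.7625 - 32) × 5/9 = 184.31°C.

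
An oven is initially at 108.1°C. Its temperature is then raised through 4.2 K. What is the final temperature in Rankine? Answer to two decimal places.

693.81°R

The 4.2 K change is an interval; Kelvin and Celsius degrees are the same size, so ΔC = +4.2°C.
Final Celsius temperature: 108.1000 + 4.2000 = 112.3000°C.
In Rankine: 112.3000 × 1.8 + 491.67 = 693.81°R.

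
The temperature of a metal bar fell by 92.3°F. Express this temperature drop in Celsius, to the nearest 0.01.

51.28°C

Only the scale ratio 5/9 matters for a change in temperature.
92.3 × 5/9 = 51.28.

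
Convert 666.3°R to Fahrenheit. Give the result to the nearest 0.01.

In Celsius: (666.3 - 491.67) × 5/9 = 97.0167°C.
In Fahrenheit: 97.0167 × 1.8 + 32 = 206.63°F.

206.63°F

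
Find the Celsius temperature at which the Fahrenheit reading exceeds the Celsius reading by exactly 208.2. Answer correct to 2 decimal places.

Let C be the Celsius reading. The Fahrenheit reading is F = 1.8·C + 32.
Require F - C = 208.2: (0.8)·C + 32 = 208.2.
C = (208.2 - 32) / (0.8) = 220.25.

220.25°C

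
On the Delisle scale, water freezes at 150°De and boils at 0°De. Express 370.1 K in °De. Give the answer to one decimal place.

4.6°De

First in Celsius: 370.1 - 273.15 = 96.9500°C.
Linearly onto the Delisle scale: 150 + (96.9500 / 100) × (0 - 150) = 4.6°De.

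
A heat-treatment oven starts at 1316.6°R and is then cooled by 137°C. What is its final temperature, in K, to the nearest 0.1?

594.4 K

Initial temperature in Celsius: (1316.6 - 491.67) × 5/9 = 458.2944°C.
Final Celsius temperature: 458.2944 - 137.0000 = 321.2944°C.
In kelvin: 321.2944 + 273.15 = 594.4 K.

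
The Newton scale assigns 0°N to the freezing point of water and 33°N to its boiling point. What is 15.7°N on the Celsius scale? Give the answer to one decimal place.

Linear interpolation between the fixed points: C = (15.7 - 0) × 100 / (33 - 0) = 47.5758°C.

47.6°C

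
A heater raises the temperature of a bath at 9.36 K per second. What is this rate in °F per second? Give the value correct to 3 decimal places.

16.848 °F/second

Since only a temperature interval is involved, the additive offset between the scales drops out.
A change of 1 K is a change of 1.8°F, so 9.36 × 1.8 = 16.848.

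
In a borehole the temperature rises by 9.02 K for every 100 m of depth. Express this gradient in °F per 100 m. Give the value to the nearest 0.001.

16.236 °F/100 m

Since only a temperature interval is involved, the additive offset between the scales drops out.
A change of 1 K is a change of 1.8°F, so 9.02 × 1.8 = 16.236.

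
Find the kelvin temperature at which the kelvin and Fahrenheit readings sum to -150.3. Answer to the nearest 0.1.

Let K be the kelvin reading. The Fahrenheit reading is F = 1.8·K - 459.67.
Require K + F = -150.3: (2.8)·K - 459.67 = -150.3.
K = (-150.3 + 459.67) / (2.8) = 110.5.

110.5 K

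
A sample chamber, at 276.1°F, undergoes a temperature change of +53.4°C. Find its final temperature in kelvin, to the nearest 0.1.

Initial temperature in Celsius: (276.1 - 32) × 5/9 = 135.6111°C.
Final Celsius temperature: 135.6111 + 53.4000 = 189.0111°C.
In kelvin: 189.0111 + 273.15 = 462.2 K.

462.2 K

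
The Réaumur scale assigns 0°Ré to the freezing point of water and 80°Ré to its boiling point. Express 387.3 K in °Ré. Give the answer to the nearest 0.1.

91.3°Ré

First in Celsius: 387.3 - 273.15 = 114.1500°C.
Linearly onto the Réaumur scale: 0 + (114.1500 / 100) × (80 - 0) = 91.3°Ré.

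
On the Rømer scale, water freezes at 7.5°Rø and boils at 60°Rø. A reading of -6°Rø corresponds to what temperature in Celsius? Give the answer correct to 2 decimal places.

Linear interpolation between the fixed points: C = (-6 - 7.5) × 100 / (60 - 7.5) = -25.7143°C.

-25.71°C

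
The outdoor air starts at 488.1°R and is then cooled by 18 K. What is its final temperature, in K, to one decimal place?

253.2 K

Initial temperature in Celsius: (488.1 - 491.67) × 5/9 = -1.9833°C.
The 18 K change is an interval; Kelvin and Celsius degrees are the same size, so ΔC = -18°C.
Final Celsius temperature: -1.9833 - 18.0000 = -19.9833°C.
In kelvin: -19.9833 + 273.15 = 253.2 K.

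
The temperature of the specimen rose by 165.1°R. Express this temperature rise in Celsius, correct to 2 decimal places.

91.72°C

For a temperature interval the offset drops out; only the factor 5/9 applies.
165.1 × 5/9 = 91.72.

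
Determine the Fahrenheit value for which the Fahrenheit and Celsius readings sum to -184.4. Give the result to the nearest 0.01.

-107.11°F

Let F be the Fahrenheit reading. The Celsius reading is C = 5/9·F - 17.7778.
Require F + C = -184.4: (14/9)·F - 17.7778 = -184.4.
F = (-184.4 + 17.7778) / (14/9) = -107.11.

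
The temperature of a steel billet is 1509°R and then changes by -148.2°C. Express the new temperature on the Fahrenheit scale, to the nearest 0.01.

782.57°F

Initial temperature in Celsius: (1509 - 491.67) × 5/9 = 565.1833°C.
Final Celsius temperature: 565.1833 - 148.2000 = 416.9833°C.
In Fahrenheit: 416.9833 × 1.8 + 32 = 782.57°F.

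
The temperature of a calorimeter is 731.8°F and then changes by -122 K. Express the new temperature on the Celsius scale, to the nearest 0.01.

Initial temperature in Celsius: (731.8 - 32) × 5/9 = 388.7778°C.
The 122 K change is an interval; Kelvin and Celsius degrees are the same size, so ΔC = -122°C.
Final Celsius temperature: 388.7778 - 122.0000 = 266.7778°C.

266.78°C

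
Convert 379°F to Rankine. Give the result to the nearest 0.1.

838.7°R

In Celsius: (379 - 32) × 5/9 = 192.7778°C.
In Rankine: 192.7778 × 1.8 + 491.67 = 838.7°R.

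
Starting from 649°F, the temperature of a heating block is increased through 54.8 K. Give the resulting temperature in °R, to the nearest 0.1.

Initial temperature in Celsius: (649 - 32) × 5/9 = 342.7778°C.
The 54.8 K change is an interval; Kelvin and Celsius degrees are the same size, so ΔC = +54.8°C.
Final Celsius temperature: 342.7778 + 54.8000 = 397.5778°C.
In Rankine: 397.5778 × 1.8 + 491.67 = 1207.3°R.

1207.3°R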